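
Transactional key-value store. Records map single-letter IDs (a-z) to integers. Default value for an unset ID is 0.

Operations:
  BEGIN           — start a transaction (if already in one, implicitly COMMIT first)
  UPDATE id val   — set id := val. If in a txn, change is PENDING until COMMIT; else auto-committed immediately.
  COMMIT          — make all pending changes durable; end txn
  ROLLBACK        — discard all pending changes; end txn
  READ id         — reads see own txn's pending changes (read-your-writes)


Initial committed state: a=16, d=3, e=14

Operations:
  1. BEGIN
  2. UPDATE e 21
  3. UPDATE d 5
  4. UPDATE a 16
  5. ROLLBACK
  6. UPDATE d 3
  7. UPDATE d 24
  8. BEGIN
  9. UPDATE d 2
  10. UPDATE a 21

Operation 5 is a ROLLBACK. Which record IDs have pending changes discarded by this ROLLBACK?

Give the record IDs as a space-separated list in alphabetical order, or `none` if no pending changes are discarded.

Initial committed: {a=16, d=3, e=14}
Op 1: BEGIN: in_txn=True, pending={}
Op 2: UPDATE e=21 (pending; pending now {e=21})
Op 3: UPDATE d=5 (pending; pending now {d=5, e=21})
Op 4: UPDATE a=16 (pending; pending now {a=16, d=5, e=21})
Op 5: ROLLBACK: discarded pending ['a', 'd', 'e']; in_txn=False
Op 6: UPDATE d=3 (auto-commit; committed d=3)
Op 7: UPDATE d=24 (auto-commit; committed d=24)
Op 8: BEGIN: in_txn=True, pending={}
Op 9: UPDATE d=2 (pending; pending now {d=2})
Op 10: UPDATE a=21 (pending; pending now {a=21, d=2})
ROLLBACK at op 5 discards: ['a', 'd', 'e']

Answer: a d e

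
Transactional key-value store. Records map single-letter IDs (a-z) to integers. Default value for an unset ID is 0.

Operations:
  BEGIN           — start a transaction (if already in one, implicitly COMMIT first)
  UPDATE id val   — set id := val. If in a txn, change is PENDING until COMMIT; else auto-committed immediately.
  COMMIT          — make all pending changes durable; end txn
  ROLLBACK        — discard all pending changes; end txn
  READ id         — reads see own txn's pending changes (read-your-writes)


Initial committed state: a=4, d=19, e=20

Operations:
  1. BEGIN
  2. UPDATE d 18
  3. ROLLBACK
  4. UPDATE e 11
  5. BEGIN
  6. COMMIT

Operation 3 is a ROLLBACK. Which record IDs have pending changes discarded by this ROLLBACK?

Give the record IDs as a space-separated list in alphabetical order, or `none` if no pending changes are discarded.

Initial committed: {a=4, d=19, e=20}
Op 1: BEGIN: in_txn=True, pending={}
Op 2: UPDATE d=18 (pending; pending now {d=18})
Op 3: ROLLBACK: discarded pending ['d']; in_txn=False
Op 4: UPDATE e=11 (auto-commit; committed e=11)
Op 5: BEGIN: in_txn=True, pending={}
Op 6: COMMIT: merged [] into committed; committed now {a=4, d=19, e=11}
ROLLBACK at op 3 discards: ['d']

Answer: d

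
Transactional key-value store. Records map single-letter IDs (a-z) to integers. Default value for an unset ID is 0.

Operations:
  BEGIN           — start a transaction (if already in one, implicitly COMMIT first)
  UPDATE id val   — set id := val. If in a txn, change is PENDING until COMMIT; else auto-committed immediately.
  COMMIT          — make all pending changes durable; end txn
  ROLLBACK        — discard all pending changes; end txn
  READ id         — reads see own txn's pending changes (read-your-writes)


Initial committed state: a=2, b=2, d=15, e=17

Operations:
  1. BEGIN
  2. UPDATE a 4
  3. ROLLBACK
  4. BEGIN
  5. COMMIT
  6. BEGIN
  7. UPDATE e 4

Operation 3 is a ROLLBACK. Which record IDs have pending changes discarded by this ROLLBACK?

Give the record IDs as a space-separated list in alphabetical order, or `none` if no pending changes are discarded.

Initial committed: {a=2, b=2, d=15, e=17}
Op 1: BEGIN: in_txn=True, pending={}
Op 2: UPDATE a=4 (pending; pending now {a=4})
Op 3: ROLLBACK: discarded pending ['a']; in_txn=False
Op 4: BEGIN: in_txn=True, pending={}
Op 5: COMMIT: merged [] into committed; committed now {a=2, b=2, d=15, e=17}
Op 6: BEGIN: in_txn=True, pending={}
Op 7: UPDATE e=4 (pending; pending now {e=4})
ROLLBACK at op 3 discards: ['a']

Answer: a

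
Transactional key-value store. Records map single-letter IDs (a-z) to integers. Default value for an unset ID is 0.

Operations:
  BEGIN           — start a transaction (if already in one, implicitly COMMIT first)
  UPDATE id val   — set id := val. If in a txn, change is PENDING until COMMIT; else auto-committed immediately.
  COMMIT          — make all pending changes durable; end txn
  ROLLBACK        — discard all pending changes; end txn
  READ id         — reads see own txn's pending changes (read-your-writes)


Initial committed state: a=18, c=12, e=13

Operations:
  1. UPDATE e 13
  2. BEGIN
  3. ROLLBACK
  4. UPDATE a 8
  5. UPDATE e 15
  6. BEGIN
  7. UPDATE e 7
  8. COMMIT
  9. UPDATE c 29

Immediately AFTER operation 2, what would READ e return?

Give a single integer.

Initial committed: {a=18, c=12, e=13}
Op 1: UPDATE e=13 (auto-commit; committed e=13)
Op 2: BEGIN: in_txn=True, pending={}
After op 2: visible(e) = 13 (pending={}, committed={a=18, c=12, e=13})

Answer: 13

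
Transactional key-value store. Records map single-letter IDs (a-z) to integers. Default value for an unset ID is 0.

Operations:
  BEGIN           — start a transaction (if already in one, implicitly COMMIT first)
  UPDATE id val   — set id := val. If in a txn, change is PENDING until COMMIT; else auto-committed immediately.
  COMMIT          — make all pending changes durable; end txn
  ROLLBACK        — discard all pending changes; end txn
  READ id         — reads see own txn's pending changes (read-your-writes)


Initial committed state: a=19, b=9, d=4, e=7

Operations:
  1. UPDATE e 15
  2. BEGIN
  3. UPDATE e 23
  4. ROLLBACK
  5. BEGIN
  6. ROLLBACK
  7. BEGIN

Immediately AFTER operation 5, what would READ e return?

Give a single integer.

Answer: 15

Derivation:
Initial committed: {a=19, b=9, d=4, e=7}
Op 1: UPDATE e=15 (auto-commit; committed e=15)
Op 2: BEGIN: in_txn=True, pending={}
Op 3: UPDATE e=23 (pending; pending now {e=23})
Op 4: ROLLBACK: discarded pending ['e']; in_txn=False
Op 5: BEGIN: in_txn=True, pending={}
After op 5: visible(e) = 15 (pending={}, committed={a=19, b=9, d=4, e=15})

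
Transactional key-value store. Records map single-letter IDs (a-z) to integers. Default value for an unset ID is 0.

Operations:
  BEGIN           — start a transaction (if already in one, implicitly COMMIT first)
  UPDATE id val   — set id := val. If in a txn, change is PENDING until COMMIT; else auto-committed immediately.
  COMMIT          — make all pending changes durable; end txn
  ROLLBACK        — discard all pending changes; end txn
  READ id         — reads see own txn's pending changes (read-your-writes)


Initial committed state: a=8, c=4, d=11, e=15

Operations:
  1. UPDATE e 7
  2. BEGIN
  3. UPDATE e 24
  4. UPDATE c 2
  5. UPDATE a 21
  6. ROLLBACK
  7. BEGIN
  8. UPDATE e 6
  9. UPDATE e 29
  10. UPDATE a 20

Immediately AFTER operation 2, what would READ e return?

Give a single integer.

Initial committed: {a=8, c=4, d=11, e=15}
Op 1: UPDATE e=7 (auto-commit; committed e=7)
Op 2: BEGIN: in_txn=True, pending={}
After op 2: visible(e) = 7 (pending={}, committed={a=8, c=4, d=11, e=7})

Answer: 7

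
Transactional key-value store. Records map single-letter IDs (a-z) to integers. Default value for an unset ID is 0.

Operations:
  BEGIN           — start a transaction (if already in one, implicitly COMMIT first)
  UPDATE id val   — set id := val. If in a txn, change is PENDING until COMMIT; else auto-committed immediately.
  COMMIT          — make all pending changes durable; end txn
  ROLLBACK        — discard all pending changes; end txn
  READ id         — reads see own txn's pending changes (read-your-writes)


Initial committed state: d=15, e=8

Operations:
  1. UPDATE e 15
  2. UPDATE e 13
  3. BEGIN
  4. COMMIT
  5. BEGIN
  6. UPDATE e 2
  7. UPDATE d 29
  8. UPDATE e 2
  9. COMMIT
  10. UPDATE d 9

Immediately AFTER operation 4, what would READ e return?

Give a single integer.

Initial committed: {d=15, e=8}
Op 1: UPDATE e=15 (auto-commit; committed e=15)
Op 2: UPDATE e=13 (auto-commit; committed e=13)
Op 3: BEGIN: in_txn=True, pending={}
Op 4: COMMIT: merged [] into committed; committed now {d=15, e=13}
After op 4: visible(e) = 13 (pending={}, committed={d=15, e=13})

Answer: 13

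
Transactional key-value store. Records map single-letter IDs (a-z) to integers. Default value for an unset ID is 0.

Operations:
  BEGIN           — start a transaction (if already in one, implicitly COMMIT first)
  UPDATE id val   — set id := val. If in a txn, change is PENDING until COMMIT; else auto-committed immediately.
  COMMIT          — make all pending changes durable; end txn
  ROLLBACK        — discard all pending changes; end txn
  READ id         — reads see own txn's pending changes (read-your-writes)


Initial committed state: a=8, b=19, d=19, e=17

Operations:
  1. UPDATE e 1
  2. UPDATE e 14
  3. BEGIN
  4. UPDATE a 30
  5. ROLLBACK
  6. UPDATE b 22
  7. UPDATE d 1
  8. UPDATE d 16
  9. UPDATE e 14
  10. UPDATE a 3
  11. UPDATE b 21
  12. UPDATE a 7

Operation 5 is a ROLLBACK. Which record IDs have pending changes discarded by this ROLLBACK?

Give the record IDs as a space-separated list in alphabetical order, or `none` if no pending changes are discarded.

Answer: a

Derivation:
Initial committed: {a=8, b=19, d=19, e=17}
Op 1: UPDATE e=1 (auto-commit; committed e=1)
Op 2: UPDATE e=14 (auto-commit; committed e=14)
Op 3: BEGIN: in_txn=True, pending={}
Op 4: UPDATE a=30 (pending; pending now {a=30})
Op 5: ROLLBACK: discarded pending ['a']; in_txn=False
Op 6: UPDATE b=22 (auto-commit; committed b=22)
Op 7: UPDATE d=1 (auto-commit; committed d=1)
Op 8: UPDATE d=16 (auto-commit; committed d=16)
Op 9: UPDATE e=14 (auto-commit; committed e=14)
Op 10: UPDATE a=3 (auto-commit; committed a=3)
Op 11: UPDATE b=21 (auto-commit; committed b=21)
Op 12: UPDATE a=7 (auto-commit; committed a=7)
ROLLBACK at op 5 discards: ['a']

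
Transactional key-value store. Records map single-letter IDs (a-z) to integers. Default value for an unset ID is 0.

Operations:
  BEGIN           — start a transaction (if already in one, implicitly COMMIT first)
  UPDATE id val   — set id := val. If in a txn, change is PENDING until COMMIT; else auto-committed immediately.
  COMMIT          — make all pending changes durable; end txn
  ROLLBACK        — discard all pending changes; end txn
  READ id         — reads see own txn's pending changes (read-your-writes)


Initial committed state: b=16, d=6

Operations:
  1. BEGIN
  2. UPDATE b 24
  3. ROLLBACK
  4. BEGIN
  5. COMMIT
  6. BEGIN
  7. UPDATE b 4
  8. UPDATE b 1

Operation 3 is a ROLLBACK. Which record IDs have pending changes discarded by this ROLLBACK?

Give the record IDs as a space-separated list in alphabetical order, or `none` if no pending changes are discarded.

Answer: b

Derivation:
Initial committed: {b=16, d=6}
Op 1: BEGIN: in_txn=True, pending={}
Op 2: UPDATE b=24 (pending; pending now {b=24})
Op 3: ROLLBACK: discarded pending ['b']; in_txn=False
Op 4: BEGIN: in_txn=True, pending={}
Op 5: COMMIT: merged [] into committed; committed now {b=16, d=6}
Op 6: BEGIN: in_txn=True, pending={}
Op 7: UPDATE b=4 (pending; pending now {b=4})
Op 8: UPDATE b=1 (pending; pending now {b=1})
ROLLBACK at op 3 discards: ['b']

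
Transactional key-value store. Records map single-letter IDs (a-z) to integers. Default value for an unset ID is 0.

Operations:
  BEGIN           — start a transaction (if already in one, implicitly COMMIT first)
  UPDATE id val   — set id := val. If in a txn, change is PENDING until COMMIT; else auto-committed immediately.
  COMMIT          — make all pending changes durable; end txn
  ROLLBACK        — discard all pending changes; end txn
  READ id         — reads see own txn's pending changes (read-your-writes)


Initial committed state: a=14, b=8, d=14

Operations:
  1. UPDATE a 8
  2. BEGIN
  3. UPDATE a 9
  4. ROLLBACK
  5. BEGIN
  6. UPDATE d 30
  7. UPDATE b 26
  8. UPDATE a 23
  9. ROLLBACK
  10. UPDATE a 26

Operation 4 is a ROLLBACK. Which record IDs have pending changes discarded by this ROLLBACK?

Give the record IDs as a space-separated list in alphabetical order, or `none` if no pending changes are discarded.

Answer: a

Derivation:
Initial committed: {a=14, b=8, d=14}
Op 1: UPDATE a=8 (auto-commit; committed a=8)
Op 2: BEGIN: in_txn=True, pending={}
Op 3: UPDATE a=9 (pending; pending now {a=9})
Op 4: ROLLBACK: discarded pending ['a']; in_txn=False
Op 5: BEGIN: in_txn=True, pending={}
Op 6: UPDATE d=30 (pending; pending now {d=30})
Op 7: UPDATE b=26 (pending; pending now {b=26, d=30})
Op 8: UPDATE a=23 (pending; pending now {a=23, b=26, d=30})
Op 9: ROLLBACK: discarded pending ['a', 'b', 'd']; in_txn=False
Op 10: UPDATE a=26 (auto-commit; committed a=26)
ROLLBACK at op 4 discards: ['a']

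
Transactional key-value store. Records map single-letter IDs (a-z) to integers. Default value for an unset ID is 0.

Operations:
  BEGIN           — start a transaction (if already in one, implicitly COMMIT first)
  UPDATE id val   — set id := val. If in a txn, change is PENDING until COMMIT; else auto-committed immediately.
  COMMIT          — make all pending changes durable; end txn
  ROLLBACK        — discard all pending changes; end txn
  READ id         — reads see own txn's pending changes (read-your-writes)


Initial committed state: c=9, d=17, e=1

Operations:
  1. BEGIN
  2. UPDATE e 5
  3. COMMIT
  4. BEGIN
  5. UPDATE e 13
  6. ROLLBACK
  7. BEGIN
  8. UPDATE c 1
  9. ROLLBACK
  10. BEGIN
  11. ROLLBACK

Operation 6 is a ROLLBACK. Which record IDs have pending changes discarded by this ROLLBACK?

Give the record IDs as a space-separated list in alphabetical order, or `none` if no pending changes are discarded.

Answer: e

Derivation:
Initial committed: {c=9, d=17, e=1}
Op 1: BEGIN: in_txn=True, pending={}
Op 2: UPDATE e=5 (pending; pending now {e=5})
Op 3: COMMIT: merged ['e'] into committed; committed now {c=9, d=17, e=5}
Op 4: BEGIN: in_txn=True, pending={}
Op 5: UPDATE e=13 (pending; pending now {e=13})
Op 6: ROLLBACK: discarded pending ['e']; in_txn=False
Op 7: BEGIN: in_txn=True, pending={}
Op 8: UPDATE c=1 (pending; pending now {c=1})
Op 9: ROLLBACK: discarded pending ['c']; in_txn=False
Op 10: BEGIN: in_txn=True, pending={}
Op 11: ROLLBACK: discarded pending []; in_txn=False
ROLLBACK at op 6 discards: ['e']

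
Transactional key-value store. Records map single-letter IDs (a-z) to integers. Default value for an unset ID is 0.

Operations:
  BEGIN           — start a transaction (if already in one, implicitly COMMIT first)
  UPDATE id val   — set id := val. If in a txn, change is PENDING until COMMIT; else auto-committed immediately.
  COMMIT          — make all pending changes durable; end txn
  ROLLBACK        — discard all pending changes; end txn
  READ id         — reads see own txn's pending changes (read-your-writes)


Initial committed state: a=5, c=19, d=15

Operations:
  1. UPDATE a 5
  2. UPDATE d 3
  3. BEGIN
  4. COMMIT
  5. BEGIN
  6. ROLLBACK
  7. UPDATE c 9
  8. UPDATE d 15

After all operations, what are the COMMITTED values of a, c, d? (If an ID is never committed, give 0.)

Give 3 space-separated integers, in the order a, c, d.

Answer: 5 9 15

Derivation:
Initial committed: {a=5, c=19, d=15}
Op 1: UPDATE a=5 (auto-commit; committed a=5)
Op 2: UPDATE d=3 (auto-commit; committed d=3)
Op 3: BEGIN: in_txn=True, pending={}
Op 4: COMMIT: merged [] into committed; committed now {a=5, c=19, d=3}
Op 5: BEGIN: in_txn=True, pending={}
Op 6: ROLLBACK: discarded pending []; in_txn=False
Op 7: UPDATE c=9 (auto-commit; committed c=9)
Op 8: UPDATE d=15 (auto-commit; committed d=15)
Final committed: {a=5, c=9, d=15}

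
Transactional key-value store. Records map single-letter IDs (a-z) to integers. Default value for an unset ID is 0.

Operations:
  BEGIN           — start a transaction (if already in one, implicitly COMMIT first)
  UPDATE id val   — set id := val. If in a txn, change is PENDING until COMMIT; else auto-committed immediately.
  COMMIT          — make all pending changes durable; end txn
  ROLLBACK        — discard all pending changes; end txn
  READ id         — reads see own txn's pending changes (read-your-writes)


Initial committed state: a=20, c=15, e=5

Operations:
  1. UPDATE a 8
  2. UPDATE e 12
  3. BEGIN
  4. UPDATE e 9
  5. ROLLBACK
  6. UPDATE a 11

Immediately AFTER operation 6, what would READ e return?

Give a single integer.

Initial committed: {a=20, c=15, e=5}
Op 1: UPDATE a=8 (auto-commit; committed a=8)
Op 2: UPDATE e=12 (auto-commit; committed e=12)
Op 3: BEGIN: in_txn=True, pending={}
Op 4: UPDATE e=9 (pending; pending now {e=9})
Op 5: ROLLBACK: discarded pending ['e']; in_txn=False
Op 6: UPDATE a=11 (auto-commit; committed a=11)
After op 6: visible(e) = 12 (pending={}, committed={a=11, c=15, e=12})

Answer: 12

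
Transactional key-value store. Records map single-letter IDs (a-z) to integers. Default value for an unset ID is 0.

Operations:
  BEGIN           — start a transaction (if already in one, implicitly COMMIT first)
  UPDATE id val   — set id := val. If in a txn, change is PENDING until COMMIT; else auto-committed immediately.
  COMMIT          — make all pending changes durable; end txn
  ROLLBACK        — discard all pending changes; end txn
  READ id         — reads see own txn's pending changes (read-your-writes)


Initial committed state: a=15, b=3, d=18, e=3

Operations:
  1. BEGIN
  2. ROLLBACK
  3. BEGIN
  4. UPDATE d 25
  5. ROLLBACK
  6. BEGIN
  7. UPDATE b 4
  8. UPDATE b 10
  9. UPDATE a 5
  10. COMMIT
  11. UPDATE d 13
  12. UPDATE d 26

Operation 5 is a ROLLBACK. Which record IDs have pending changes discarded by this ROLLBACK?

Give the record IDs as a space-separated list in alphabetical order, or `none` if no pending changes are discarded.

Initial committed: {a=15, b=3, d=18, e=3}
Op 1: BEGIN: in_txn=True, pending={}
Op 2: ROLLBACK: discarded pending []; in_txn=False
Op 3: BEGIN: in_txn=True, pending={}
Op 4: UPDATE d=25 (pending; pending now {d=25})
Op 5: ROLLBACK: discarded pending ['d']; in_txn=False
Op 6: BEGIN: in_txn=True, pending={}
Op 7: UPDATE b=4 (pending; pending now {b=4})
Op 8: UPDATE b=10 (pending; pending now {b=10})
Op 9: UPDATE a=5 (pending; pending now {a=5, b=10})
Op 10: COMMIT: merged ['a', 'b'] into committed; committed now {a=5, b=10, d=18, e=3}
Op 11: UPDATE d=13 (auto-commit; committed d=13)
Op 12: UPDATE d=26 (auto-commit; committed d=26)
ROLLBACK at op 5 discards: ['d']

Answer: d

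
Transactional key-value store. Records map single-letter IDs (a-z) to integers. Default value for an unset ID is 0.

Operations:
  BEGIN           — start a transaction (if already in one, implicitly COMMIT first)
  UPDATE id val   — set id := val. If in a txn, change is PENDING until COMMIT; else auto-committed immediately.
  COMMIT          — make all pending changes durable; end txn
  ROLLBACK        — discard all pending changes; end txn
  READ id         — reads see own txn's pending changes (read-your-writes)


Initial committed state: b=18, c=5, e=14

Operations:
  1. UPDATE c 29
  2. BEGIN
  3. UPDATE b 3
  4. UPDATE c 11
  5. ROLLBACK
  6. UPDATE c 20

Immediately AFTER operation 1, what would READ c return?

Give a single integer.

Answer: 29

Derivation:
Initial committed: {b=18, c=5, e=14}
Op 1: UPDATE c=29 (auto-commit; committed c=29)
After op 1: visible(c) = 29 (pending={}, committed={b=18, c=29, e=14})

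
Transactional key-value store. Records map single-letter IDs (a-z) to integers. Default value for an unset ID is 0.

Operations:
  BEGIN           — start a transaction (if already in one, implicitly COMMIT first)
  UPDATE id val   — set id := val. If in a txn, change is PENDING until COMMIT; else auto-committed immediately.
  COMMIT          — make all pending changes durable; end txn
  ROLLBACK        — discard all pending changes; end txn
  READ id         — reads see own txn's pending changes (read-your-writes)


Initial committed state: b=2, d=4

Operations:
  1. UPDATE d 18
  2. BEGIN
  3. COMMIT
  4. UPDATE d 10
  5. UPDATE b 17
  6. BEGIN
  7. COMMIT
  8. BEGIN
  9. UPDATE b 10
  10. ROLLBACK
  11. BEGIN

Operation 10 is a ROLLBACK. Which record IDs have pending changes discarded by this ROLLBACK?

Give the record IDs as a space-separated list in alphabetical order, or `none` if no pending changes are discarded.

Answer: b

Derivation:
Initial committed: {b=2, d=4}
Op 1: UPDATE d=18 (auto-commit; committed d=18)
Op 2: BEGIN: in_txn=True, pending={}
Op 3: COMMIT: merged [] into committed; committed now {b=2, d=18}
Op 4: UPDATE d=10 (auto-commit; committed d=10)
Op 5: UPDATE b=17 (auto-commit; committed b=17)
Op 6: BEGIN: in_txn=True, pending={}
Op 7: COMMIT: merged [] into committed; committed now {b=17, d=10}
Op 8: BEGIN: in_txn=True, pending={}
Op 9: UPDATE b=10 (pending; pending now {b=10})
Op 10: ROLLBACK: discarded pending ['b']; in_txn=False
Op 11: BEGIN: in_txn=True, pending={}
ROLLBACK at op 10 discards: ['b']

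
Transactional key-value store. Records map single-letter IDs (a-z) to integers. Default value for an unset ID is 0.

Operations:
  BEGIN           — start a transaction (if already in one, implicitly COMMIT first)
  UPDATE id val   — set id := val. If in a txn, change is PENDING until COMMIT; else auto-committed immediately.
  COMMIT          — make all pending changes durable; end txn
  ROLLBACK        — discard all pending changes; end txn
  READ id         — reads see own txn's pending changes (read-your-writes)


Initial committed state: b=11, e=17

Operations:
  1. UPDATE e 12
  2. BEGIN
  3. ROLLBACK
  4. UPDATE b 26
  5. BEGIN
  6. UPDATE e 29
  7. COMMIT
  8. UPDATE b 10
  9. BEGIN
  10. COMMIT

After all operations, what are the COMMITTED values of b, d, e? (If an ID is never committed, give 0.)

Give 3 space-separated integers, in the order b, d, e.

Answer: 10 0 29

Derivation:
Initial committed: {b=11, e=17}
Op 1: UPDATE e=12 (auto-commit; committed e=12)
Op 2: BEGIN: in_txn=True, pending={}
Op 3: ROLLBACK: discarded pending []; in_txn=False
Op 4: UPDATE b=26 (auto-commit; committed b=26)
Op 5: BEGIN: in_txn=True, pending={}
Op 6: UPDATE e=29 (pending; pending now {e=29})
Op 7: COMMIT: merged ['e'] into committed; committed now {b=26, e=29}
Op 8: UPDATE b=10 (auto-commit; committed b=10)
Op 9: BEGIN: in_txn=True, pending={}
Op 10: COMMIT: merged [] into committed; committed now {b=10, e=29}
Final committed: {b=10, e=29}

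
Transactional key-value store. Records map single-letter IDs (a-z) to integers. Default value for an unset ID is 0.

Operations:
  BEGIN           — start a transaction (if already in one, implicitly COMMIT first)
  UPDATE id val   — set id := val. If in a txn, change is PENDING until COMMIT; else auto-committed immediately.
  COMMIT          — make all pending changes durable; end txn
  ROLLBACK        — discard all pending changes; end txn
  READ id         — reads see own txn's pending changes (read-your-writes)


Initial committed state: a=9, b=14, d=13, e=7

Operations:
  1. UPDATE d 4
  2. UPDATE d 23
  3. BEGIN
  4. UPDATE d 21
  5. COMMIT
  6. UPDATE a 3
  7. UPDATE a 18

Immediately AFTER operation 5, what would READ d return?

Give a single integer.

Initial committed: {a=9, b=14, d=13, e=7}
Op 1: UPDATE d=4 (auto-commit; committed d=4)
Op 2: UPDATE d=23 (auto-commit; committed d=23)
Op 3: BEGIN: in_txn=True, pending={}
Op 4: UPDATE d=21 (pending; pending now {d=21})
Op 5: COMMIT: merged ['d'] into committed; committed now {a=9, b=14, d=21, e=7}
After op 5: visible(d) = 21 (pending={}, committed={a=9, b=14, d=21, e=7})

Answer: 21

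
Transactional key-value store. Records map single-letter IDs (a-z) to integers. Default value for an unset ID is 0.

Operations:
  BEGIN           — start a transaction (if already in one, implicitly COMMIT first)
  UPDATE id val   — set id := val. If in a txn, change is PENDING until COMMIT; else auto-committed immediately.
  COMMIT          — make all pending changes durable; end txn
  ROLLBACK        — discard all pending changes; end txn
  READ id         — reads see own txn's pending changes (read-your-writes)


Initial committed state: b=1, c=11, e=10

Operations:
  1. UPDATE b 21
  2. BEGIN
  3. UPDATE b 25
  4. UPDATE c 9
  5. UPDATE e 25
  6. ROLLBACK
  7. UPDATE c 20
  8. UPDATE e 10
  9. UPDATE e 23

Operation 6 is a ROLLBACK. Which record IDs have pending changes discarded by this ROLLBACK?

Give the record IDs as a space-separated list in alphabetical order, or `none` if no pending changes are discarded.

Initial committed: {b=1, c=11, e=10}
Op 1: UPDATE b=21 (auto-commit; committed b=21)
Op 2: BEGIN: in_txn=True, pending={}
Op 3: UPDATE b=25 (pending; pending now {b=25})
Op 4: UPDATE c=9 (pending; pending now {b=25, c=9})
Op 5: UPDATE e=25 (pending; pending now {b=25, c=9, e=25})
Op 6: ROLLBACK: discarded pending ['b', 'c', 'e']; in_txn=False
Op 7: UPDATE c=20 (auto-commit; committed c=20)
Op 8: UPDATE e=10 (auto-commit; committed e=10)
Op 9: UPDATE e=23 (auto-commit; committed e=23)
ROLLBACK at op 6 discards: ['b', 'c', 'e']

Answer: b c e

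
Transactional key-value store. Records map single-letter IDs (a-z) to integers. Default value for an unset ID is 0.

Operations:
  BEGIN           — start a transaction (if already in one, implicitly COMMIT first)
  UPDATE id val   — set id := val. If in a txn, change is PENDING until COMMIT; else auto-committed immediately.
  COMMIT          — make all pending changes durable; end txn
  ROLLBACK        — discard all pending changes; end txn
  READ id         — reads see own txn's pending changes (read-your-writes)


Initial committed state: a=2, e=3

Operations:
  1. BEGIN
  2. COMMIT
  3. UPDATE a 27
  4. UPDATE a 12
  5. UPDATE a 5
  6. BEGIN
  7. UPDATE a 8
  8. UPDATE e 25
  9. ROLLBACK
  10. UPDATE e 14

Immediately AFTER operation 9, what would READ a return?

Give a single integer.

Answer: 5

Derivation:
Initial committed: {a=2, e=3}
Op 1: BEGIN: in_txn=True, pending={}
Op 2: COMMIT: merged [] into committed; committed now {a=2, e=3}
Op 3: UPDATE a=27 (auto-commit; committed a=27)
Op 4: UPDATE a=12 (auto-commit; committed a=12)
Op 5: UPDATE a=5 (auto-commit; committed a=5)
Op 6: BEGIN: in_txn=True, pending={}
Op 7: UPDATE a=8 (pending; pending now {a=8})
Op 8: UPDATE e=25 (pending; pending now {a=8, e=25})
Op 9: ROLLBACK: discarded pending ['a', 'e']; in_txn=False
After op 9: visible(a) = 5 (pending={}, committed={a=5, e=3})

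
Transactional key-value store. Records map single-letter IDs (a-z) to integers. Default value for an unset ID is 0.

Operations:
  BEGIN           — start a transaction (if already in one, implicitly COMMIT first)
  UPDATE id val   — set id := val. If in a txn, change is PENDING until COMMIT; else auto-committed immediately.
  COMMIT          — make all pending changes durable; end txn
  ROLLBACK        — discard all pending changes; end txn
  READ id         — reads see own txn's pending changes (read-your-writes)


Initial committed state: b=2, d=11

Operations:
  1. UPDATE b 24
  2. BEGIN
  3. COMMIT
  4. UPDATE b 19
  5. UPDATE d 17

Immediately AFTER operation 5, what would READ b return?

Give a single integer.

Initial committed: {b=2, d=11}
Op 1: UPDATE b=24 (auto-commit; committed b=24)
Op 2: BEGIN: in_txn=True, pending={}
Op 3: COMMIT: merged [] into committed; committed now {b=24, d=11}
Op 4: UPDATE b=19 (auto-commit; committed b=19)
Op 5: UPDATE d=17 (auto-commit; committed d=17)
After op 5: visible(b) = 19 (pending={}, committed={b=19, d=17})

Answer: 19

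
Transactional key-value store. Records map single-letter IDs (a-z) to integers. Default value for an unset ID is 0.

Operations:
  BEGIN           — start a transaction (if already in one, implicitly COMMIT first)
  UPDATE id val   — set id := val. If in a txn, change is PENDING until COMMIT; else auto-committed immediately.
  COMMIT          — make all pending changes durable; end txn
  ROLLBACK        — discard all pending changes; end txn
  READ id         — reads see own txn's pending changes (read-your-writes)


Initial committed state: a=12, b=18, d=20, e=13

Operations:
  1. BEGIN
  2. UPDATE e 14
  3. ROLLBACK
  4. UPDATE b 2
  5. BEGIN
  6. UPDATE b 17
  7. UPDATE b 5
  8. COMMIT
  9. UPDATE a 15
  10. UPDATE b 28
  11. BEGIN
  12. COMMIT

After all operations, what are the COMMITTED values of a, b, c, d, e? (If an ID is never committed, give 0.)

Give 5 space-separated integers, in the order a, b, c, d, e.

Initial committed: {a=12, b=18, d=20, e=13}
Op 1: BEGIN: in_txn=True, pending={}
Op 2: UPDATE e=14 (pending; pending now {e=14})
Op 3: ROLLBACK: discarded pending ['e']; in_txn=False
Op 4: UPDATE b=2 (auto-commit; committed b=2)
Op 5: BEGIN: in_txn=True, pending={}
Op 6: UPDATE b=17 (pending; pending now {b=17})
Op 7: UPDATE b=5 (pending; pending now {b=5})
Op 8: COMMIT: merged ['b'] into committed; committed now {a=12, b=5, d=20, e=13}
Op 9: UPDATE a=15 (auto-commit; committed a=15)
Op 10: UPDATE b=28 (auto-commit; committed b=28)
Op 11: BEGIN: in_txn=True, pending={}
Op 12: COMMIT: merged [] into committed; committed now {a=15, b=28, d=20, e=13}
Final committed: {a=15, b=28, d=20, e=13}

Answer: 15 28 0 20 13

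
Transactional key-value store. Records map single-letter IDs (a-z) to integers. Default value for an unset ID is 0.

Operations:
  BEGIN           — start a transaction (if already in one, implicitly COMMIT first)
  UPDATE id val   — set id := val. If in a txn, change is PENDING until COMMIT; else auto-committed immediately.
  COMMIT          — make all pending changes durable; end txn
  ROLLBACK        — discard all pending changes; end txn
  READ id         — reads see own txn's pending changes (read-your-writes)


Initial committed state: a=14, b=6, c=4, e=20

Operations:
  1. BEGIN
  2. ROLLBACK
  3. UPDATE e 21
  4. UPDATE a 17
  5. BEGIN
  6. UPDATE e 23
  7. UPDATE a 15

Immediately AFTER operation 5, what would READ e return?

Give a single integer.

Initial committed: {a=14, b=6, c=4, e=20}
Op 1: BEGIN: in_txn=True, pending={}
Op 2: ROLLBACK: discarded pending []; in_txn=False
Op 3: UPDATE e=21 (auto-commit; committed e=21)
Op 4: UPDATE a=17 (auto-commit; committed a=17)
Op 5: BEGIN: in_txn=True, pending={}
After op 5: visible(e) = 21 (pending={}, committed={a=17, b=6, c=4, e=21})

Answer: 21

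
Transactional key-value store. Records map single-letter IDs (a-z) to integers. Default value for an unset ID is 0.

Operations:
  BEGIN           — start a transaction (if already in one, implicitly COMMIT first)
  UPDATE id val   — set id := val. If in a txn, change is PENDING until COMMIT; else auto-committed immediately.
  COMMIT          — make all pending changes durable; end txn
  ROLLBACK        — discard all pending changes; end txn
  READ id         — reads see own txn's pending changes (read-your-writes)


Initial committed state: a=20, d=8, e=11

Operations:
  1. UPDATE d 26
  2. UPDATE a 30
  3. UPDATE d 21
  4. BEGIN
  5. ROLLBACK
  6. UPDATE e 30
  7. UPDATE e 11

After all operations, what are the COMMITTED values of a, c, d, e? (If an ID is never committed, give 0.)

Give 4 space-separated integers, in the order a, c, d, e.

Initial committed: {a=20, d=8, e=11}
Op 1: UPDATE d=26 (auto-commit; committed d=26)
Op 2: UPDATE a=30 (auto-commit; committed a=30)
Op 3: UPDATE d=21 (auto-commit; committed d=21)
Op 4: BEGIN: in_txn=True, pending={}
Op 5: ROLLBACK: discarded pending []; in_txn=False
Op 6: UPDATE e=30 (auto-commit; committed e=30)
Op 7: UPDATE e=11 (auto-commit; committed e=11)
Final committed: {a=30, d=21, e=11}

Answer: 30 0 21 11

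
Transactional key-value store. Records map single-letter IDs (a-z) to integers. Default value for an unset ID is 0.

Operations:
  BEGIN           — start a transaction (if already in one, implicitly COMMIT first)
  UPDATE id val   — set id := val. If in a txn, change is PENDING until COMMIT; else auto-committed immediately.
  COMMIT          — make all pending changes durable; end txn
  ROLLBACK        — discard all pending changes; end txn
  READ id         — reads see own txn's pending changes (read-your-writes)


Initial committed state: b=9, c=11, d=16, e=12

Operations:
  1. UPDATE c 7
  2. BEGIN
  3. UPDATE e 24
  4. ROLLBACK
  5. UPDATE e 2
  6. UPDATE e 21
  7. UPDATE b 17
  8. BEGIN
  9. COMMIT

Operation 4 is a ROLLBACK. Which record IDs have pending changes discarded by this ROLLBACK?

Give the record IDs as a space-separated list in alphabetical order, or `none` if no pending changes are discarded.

Answer: e

Derivation:
Initial committed: {b=9, c=11, d=16, e=12}
Op 1: UPDATE c=7 (auto-commit; committed c=7)
Op 2: BEGIN: in_txn=True, pending={}
Op 3: UPDATE e=24 (pending; pending now {e=24})
Op 4: ROLLBACK: discarded pending ['e']; in_txn=False
Op 5: UPDATE e=2 (auto-commit; committed e=2)
Op 6: UPDATE e=21 (auto-commit; committed e=21)
Op 7: UPDATE b=17 (auto-commit; committed b=17)
Op 8: BEGIN: in_txn=True, pending={}
Op 9: COMMIT: merged [] into committed; committed now {b=17, c=7, d=16, e=21}
ROLLBACK at op 4 discards: ['e']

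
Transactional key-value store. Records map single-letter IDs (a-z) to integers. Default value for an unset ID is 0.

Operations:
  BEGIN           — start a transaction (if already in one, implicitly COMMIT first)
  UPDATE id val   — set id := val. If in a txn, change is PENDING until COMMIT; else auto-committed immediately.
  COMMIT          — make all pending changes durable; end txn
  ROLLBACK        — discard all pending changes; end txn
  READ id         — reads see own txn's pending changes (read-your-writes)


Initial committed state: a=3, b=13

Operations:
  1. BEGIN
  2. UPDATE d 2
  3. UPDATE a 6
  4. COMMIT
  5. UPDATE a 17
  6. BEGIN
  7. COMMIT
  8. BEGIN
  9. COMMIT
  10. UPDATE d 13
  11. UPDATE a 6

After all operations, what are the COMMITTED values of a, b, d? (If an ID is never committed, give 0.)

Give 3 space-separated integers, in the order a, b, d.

Answer: 6 13 13

Derivation:
Initial committed: {a=3, b=13}
Op 1: BEGIN: in_txn=True, pending={}
Op 2: UPDATE d=2 (pending; pending now {d=2})
Op 3: UPDATE a=6 (pending; pending now {a=6, d=2})
Op 4: COMMIT: merged ['a', 'd'] into committed; committed now {a=6, b=13, d=2}
Op 5: UPDATE a=17 (auto-commit; committed a=17)
Op 6: BEGIN: in_txn=True, pending={}
Op 7: COMMIT: merged [] into committed; committed now {a=17, b=13, d=2}
Op 8: BEGIN: in_txn=True, pending={}
Op 9: COMMIT: merged [] into committed; committed now {a=17, b=13, d=2}
Op 10: UPDATE d=13 (auto-commit; committed d=13)
Op 11: UPDATE a=6 (auto-commit; committed a=6)
Final committed: {a=6, b=13, d=13}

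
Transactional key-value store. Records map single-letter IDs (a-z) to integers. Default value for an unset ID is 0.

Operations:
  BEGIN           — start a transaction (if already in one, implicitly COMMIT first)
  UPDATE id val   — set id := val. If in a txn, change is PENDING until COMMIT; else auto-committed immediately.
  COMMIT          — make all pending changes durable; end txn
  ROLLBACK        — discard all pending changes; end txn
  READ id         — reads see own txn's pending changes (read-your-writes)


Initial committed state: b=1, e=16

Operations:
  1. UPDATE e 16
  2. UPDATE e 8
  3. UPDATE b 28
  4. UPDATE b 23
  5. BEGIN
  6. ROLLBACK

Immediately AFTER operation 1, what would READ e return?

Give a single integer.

Answer: 16

Derivation:
Initial committed: {b=1, e=16}
Op 1: UPDATE e=16 (auto-commit; committed e=16)
After op 1: visible(e) = 16 (pending={}, committed={b=1, e=16})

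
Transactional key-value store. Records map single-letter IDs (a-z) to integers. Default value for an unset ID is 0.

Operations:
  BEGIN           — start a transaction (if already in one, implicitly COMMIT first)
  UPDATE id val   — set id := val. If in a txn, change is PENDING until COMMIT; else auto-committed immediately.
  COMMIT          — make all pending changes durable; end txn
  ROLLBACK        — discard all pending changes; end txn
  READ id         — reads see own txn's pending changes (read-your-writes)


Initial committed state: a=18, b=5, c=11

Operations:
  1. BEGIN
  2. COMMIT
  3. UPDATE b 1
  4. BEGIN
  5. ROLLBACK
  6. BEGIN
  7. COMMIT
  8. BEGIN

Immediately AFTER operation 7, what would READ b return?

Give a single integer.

Initial committed: {a=18, b=5, c=11}
Op 1: BEGIN: in_txn=True, pending={}
Op 2: COMMIT: merged [] into committed; committed now {a=18, b=5, c=11}
Op 3: UPDATE b=1 (auto-commit; committed b=1)
Op 4: BEGIN: in_txn=True, pending={}
Op 5: ROLLBACK: discarded pending []; in_txn=False
Op 6: BEGIN: in_txn=True, pending={}
Op 7: COMMIT: merged [] into committed; committed now {a=18, b=1, c=11}
After op 7: visible(b) = 1 (pending={}, committed={a=18, b=1, c=11})

Answer: 1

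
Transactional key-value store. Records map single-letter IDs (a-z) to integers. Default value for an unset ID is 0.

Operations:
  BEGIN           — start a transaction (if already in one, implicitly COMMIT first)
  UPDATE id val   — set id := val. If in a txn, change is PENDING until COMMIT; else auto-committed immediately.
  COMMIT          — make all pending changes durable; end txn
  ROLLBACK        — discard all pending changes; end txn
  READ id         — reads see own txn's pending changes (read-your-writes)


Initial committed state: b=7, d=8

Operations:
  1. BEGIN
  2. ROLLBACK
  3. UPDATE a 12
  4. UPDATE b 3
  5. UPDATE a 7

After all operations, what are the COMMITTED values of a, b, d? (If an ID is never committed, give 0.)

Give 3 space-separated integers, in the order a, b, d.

Answer: 7 3 8

Derivation:
Initial committed: {b=7, d=8}
Op 1: BEGIN: in_txn=True, pending={}
Op 2: ROLLBACK: discarded pending []; in_txn=False
Op 3: UPDATE a=12 (auto-commit; committed a=12)
Op 4: UPDATE b=3 (auto-commit; committed b=3)
Op 5: UPDATE a=7 (auto-commit; committed a=7)
Final committed: {a=7, b=3, d=8}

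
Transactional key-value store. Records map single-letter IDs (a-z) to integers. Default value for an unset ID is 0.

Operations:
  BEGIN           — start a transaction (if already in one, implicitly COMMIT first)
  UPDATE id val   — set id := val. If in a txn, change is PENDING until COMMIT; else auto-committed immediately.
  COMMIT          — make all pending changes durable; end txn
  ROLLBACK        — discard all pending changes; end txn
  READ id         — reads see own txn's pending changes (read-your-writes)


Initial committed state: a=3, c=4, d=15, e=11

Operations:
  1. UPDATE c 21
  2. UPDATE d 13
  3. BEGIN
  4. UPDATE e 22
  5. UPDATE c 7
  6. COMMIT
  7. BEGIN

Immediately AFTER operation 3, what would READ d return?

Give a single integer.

Initial committed: {a=3, c=4, d=15, e=11}
Op 1: UPDATE c=21 (auto-commit; committed c=21)
Op 2: UPDATE d=13 (auto-commit; committed d=13)
Op 3: BEGIN: in_txn=True, pending={}
After op 3: visible(d) = 13 (pending={}, committed={a=3, c=21, d=13, e=11})

Answer: 13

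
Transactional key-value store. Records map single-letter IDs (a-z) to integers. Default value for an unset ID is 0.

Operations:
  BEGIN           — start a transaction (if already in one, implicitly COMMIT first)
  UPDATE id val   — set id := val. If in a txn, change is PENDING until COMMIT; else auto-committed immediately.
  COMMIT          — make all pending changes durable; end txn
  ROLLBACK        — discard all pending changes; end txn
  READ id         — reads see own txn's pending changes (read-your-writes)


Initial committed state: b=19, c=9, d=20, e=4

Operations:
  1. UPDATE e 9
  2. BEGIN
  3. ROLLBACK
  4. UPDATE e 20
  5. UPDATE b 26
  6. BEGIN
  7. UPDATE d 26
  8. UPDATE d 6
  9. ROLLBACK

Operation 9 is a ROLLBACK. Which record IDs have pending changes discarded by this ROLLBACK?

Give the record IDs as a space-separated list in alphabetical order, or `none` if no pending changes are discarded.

Answer: d

Derivation:
Initial committed: {b=19, c=9, d=20, e=4}
Op 1: UPDATE e=9 (auto-commit; committed e=9)
Op 2: BEGIN: in_txn=True, pending={}
Op 3: ROLLBACK: discarded pending []; in_txn=False
Op 4: UPDATE e=20 (auto-commit; committed e=20)
Op 5: UPDATE b=26 (auto-commit; committed b=26)
Op 6: BEGIN: in_txn=True, pending={}
Op 7: UPDATE d=26 (pending; pending now {d=26})
Op 8: UPDATE d=6 (pending; pending now {d=6})
Op 9: ROLLBACK: discarded pending ['d']; in_txn=False
ROLLBACK at op 9 discards: ['d']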